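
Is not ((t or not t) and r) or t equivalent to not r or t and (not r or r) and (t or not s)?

E1: not ((t or not t) and r) or t
    = not r or t   — complement / identity
E2: not r or t and (not r or r) and (t or not s)
    = not r or t and (t or not s)   — complement / identity
    = not r or t   — absorption
Both reduce to not r or t, so they are equivalent.

Yes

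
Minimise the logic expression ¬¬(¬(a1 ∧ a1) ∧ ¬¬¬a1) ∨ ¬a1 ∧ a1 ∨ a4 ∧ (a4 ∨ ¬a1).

¬a1 ∨ a4

¬¬(¬(a1 ∧ a1) ∧ ¬¬¬a1) ∨ ¬a1 ∧ a1 ∨ a4 ∧ (a4 ∨ ¬a1)
= ¬¬(¬(a1 ∧ a1) ∧ ¬¬¬a1) ∨ ¬a1 ∧ a1 ∨ a4
= ¬¬(¬(a1 ∧ a1) ∧ ¬a1) ∨ ¬a1 ∧ a1 ∨ a4
= ¬(a1 ∧ a1) ∧ ¬a1 ∨ ¬a1 ∧ a1 ∨ a4
= ¬a1 ∧ ¬a1 ∨ ¬a1 ∧ a1 ∨ a4
= ¬a1 ∨ a4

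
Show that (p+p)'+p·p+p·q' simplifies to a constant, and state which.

(p+p)'+p·p+p·q'
= (p+p)'+p·(p+q')   — distribution
= p'+p·(p+q')   — idempotence
= p'+p   — absorption
= 1   — complement

1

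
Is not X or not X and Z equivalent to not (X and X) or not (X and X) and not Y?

Yes

E1: not X or not X and Z
    = not X
E2: not (X and X) or not (X and X) and not Y
    = not (X and X)
    = not X
Both reduce to not X, so they are equivalent.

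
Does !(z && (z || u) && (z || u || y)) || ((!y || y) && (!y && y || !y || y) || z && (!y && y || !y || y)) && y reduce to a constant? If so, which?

no

!(z && (z || u) && (z || u || y)) || ((!y || y) && (!y && y || !y || y) || z && (!y && y || !y || y)) && y
= !(z && (z || u)) || ((!y || y) && (!y && y || !y || y) || z && (!y && y || !y || y)) && y   — absorption
= !(z && (z || u)) || (!y && y || !y || y) && (!y || y || z) && y   — distribution
= !(z && (z || u)) || (!y || y) && (!y || y || z) && y   — complement / identity
= !z || (!y || y) && (!y || y || z) && y   — absorption
= !z || (!y || y) && y   — absorption
= !z || y   — complement / identity
This depends on y, z, so it is not a constant.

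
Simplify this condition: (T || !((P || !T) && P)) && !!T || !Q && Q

(T || !((P || !T) && P)) && !!T || !Q && Q
= (T || !P) && !!T || !Q && Q   — absorption
= (T || !P) && T || !Q && Q   — double negation
= T || !Q && Q   — absorption
= T   — complement / identity

T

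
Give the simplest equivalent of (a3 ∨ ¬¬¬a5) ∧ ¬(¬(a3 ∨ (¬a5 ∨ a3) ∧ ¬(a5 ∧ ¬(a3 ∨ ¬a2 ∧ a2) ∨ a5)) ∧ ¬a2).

(a3 ∨ ¬¬¬a5) ∧ ¬(¬(a3 ∨ (¬a5 ∨ a3) ∧ ¬(a5 ∧ ¬(a3 ∨ ¬a2 ∧ a2) ∨ a5)) ∧ ¬a2)
= (a3 ∨ ¬¬¬a5) ∧ (a3 ∨ (¬a5 ∨ a3) ∧ ¬(a5 ∧ ¬(a3 ∨ ¬a2 ∧ a2) ∨ a5) ∨ a2)   [De Morgan]
= (a3 ∨ ¬¬¬a5) ∧ (a3 ∨ (¬a5 ∨ a3) ∧ ¬(a5 ∧ ¬a3 ∨ a5) ∨ a2)   [complement / identity]
= (a3 ∨ ¬¬¬a5) ∧ (a3 ∨ (¬a5 ∨ a3) ∧ ¬a5 ∨ a2)   [absorption]
= (a3 ∨ ¬¬¬a5) ∧ (a3 ∨ ¬a5 ∨ a2)   [absorption]
= (a3 ∨ ¬a5) ∧ (a3 ∨ ¬a5 ∨ a2)   [double negation]
= a3 ∨ ¬a5   [absorption]

a3 ∨ ¬a5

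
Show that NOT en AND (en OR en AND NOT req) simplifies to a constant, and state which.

NOT en AND (en OR en AND NOT req)
= NOT en AND en   (absorption)
= FALSE   (complement)

FALSE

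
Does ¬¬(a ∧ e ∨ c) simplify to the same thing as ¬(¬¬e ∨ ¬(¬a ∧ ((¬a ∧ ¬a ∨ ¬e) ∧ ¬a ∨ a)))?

E1: ¬¬(a ∧ e ∨ c)
    = a ∧ e ∨ c   (double negation)
E2: ¬(¬¬e ∨ ¬(¬a ∧ ((¬a ∧ ¬a ∨ ¬e) ∧ ¬a ∨ a)))
    = ¬(¬¬e ∨ ¬(¬a ∧ ((¬a ∨ ¬e) ∧ ¬a ∨ a)))   (idempotence)
    = ¬e ∧ ¬a ∧ ((¬a ∨ ¬e) ∧ ¬a ∨ a)   (De Morgan)
    = ¬e ∧ ¬a ∧ (¬a ∨ a)   (absorption)
    = ¬e ∧ ¬a   (complement / identity)
These differ: at a=1, c=1, e=1, E1 = 1 but E2 = 0.

No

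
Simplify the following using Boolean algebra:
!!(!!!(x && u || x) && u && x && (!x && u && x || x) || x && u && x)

u && x

!!(!!!(x && u || x) && u && x && (!x && u && x || x) || x && u && x)
= !!(!(x && u || x) && u && x && (!x && u && x || x) || x && u && x)   — double negation
= !!(!x && u && x && (!x && u && x || x) || x && u && x)   — absorption
= !!(!x && u && x || x && u && x)   — absorption
= !!(u && x)   — distribution
= u && x   — double negation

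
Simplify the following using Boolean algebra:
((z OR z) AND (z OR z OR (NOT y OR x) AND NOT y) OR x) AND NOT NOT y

(z OR x) AND y

((z OR z) AND (z OR z OR (NOT y OR x) AND NOT y) OR x) AND NOT NOT y
= ((z OR z) AND (z OR z OR NOT y) OR x) AND NOT NOT y   [absorption]
= (z OR z OR x) AND NOT NOT y   [absorption]
= (z OR z OR x) AND y   [double negation]
= (z OR x) AND y   [idempotence]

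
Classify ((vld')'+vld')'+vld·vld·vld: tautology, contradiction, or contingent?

((vld')'+vld')'+vld·vld·vld
= ((vld')'+vld')'+vld·vld   [idempotence]
= vld'·vld+vld·vld   [De Morgan]
= vld   [distribution]
This depends on vld, so it is not a constant.

contingent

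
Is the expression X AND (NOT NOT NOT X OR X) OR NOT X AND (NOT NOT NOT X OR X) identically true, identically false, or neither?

identically true

X AND (NOT NOT NOT X OR X) OR NOT X AND (NOT NOT NOT X OR X)
= NOT NOT NOT X OR X   — distribution
= NOT X OR X   — double negation
= TRUE   — complement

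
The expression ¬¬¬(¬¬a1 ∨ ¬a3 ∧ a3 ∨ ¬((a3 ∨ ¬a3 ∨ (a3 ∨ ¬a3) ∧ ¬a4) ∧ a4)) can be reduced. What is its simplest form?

¬¬¬(¬¬a1 ∨ ¬a3 ∧ a3 ∨ ¬((a3 ∨ ¬a3 ∨ (a3 ∨ ¬a3) ∧ ¬a4) ∧ a4))
= ¬(¬¬a1 ∨ ¬a3 ∧ a3 ∨ ¬((a3 ∨ ¬a3 ∨ (a3 ∨ ¬a3) ∧ ¬a4) ∧ a4))
= ¬(¬¬a1 ∨ ¬((a3 ∨ ¬a3 ∨ (a3 ∨ ¬a3) ∧ ¬a4) ∧ a4))
= ¬(¬¬a1 ∨ ¬((a3 ∨ ¬a3) ∧ a4))
= ¬a1 ∧ (a3 ∨ ¬a3) ∧ a4
= ¬a1 ∧ a4

¬a1 ∧ a4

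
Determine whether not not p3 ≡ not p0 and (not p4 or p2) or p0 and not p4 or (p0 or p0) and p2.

E1: not not p3
    = p3   [double negation]
E2: not p0 and (not p4 or p2) or p0 and not p4 or (p0 or p0) and p2
    = not p0 and (not p4 or p2) or p0 and not p4 or p0 and p2   [idempotence]
    = not p0 and (not p4 or p2) or (not p4 or p2) and p0   [distribution]
    = not p4 or p2   [distribution]
These differ: at p0=0, p2=0, p3=1, p4=1, E1 = 1 but E2 = 0.

No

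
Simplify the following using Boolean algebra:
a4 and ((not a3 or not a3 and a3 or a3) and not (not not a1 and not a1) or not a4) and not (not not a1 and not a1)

a4

a4 and ((not a3 or not a3 and a3 or a3) and not (not not a1 and not a1) or not a4) and not (not not a1 and not a1)
= a4 and ((not a3 or a3) and not (not not a1 and not a1) or not a4) and not (not not a1 and not a1)   — complement / identity
= a4 and (not (not not a1 and not a1) or not a4) and not (not not a1 and not a1)   — complement / identity
= a4 and not (not not a1 and not a1)   — absorption
= a4 and (not a1 or a1)   — De Morgan
= a4   — complement / identity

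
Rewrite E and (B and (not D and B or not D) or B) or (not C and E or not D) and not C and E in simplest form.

E and (B and (not D and B or not D) or B) or (not C and E or not D) and not C and E
= E and (B and not D or B) or (not C and E or not D) and not C and E   — absorption
= E and (B and not D or B) or not C and E   — absorption
= E and B or not C and E   — absorption
= (B or not C) and E   — distribution

(B or not C) and E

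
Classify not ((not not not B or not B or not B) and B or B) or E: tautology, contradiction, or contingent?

not ((not not not B or not B or not B) and B or B) or E
= not ((not not not B or not B) and B or B) or E   — idempotence
= not ((not B or not B) and B or B) or E   — double negation
= not (not B and B or B) or E   — idempotence
= not B or E   — complement / identity
This depends on B, E, so it is not a constant.

contingent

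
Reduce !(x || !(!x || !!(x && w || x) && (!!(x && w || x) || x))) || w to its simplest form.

!x || w

!(x || !(!x || !!(x && w || x) && (!!(x && w || x) || x))) || w
= !(x || !(!x || !!(x && w || x))) || w
= !(x || x && !(x && w || x)) || w
= !(x || x && !x) || w
= !x || w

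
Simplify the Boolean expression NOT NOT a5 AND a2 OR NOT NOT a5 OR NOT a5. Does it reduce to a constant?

NOT NOT a5 AND a2 OR NOT NOT a5 OR NOT a5
= NOT NOT a5 OR NOT a5   [absorption]
= a5 OR NOT a5   [double negation]
= TRUE   [complement]

TRUE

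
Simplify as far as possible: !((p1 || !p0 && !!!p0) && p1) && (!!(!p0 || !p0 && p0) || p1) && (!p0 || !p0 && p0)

!((p1 || !p0 && !!!p0) && p1) && (!!(!p0 || !p0 && p0) || p1) && (!p0 || !p0 && p0)
= !((p1 || !p0 && !!!p0) && p1) && (!p0 || !p0 && p0 || p1) && (!p0 || !p0 && p0)   [double negation]
= !((p1 || !p0 && !!!p0) && p1) && (!p0 || !p0 && p0)   [absorption]
= !((p1 || !p0 && !p0) && p1) && (!p0 || !p0 && p0)   [double negation]
= !((p1 || !p0 && !p0) && p1) && !p0   [complement / identity]
= !((p1 || !p0) && p1) && !p0   [idempotence]
= !p1 && !p0   [absorption]

!p1 && !p0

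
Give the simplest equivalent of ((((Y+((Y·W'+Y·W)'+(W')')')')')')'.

((((Y+((Y·W'+Y·W)'+(W')')')')')')'
= ((((Y+(Y·W'+Y·W)·W')')')')'   [De Morgan]
= ((((Y+Y·W')')')')'   [distribution]
= ((Y+Y·W')')'   [double negation]
= (Y')'   [absorption]
= Y   [double negation]

Y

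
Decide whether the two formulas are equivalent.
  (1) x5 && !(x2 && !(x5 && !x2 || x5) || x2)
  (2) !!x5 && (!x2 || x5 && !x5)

Yes

E1: x5 && !(x2 && !(x5 && !x2 || x5) || x2)
    = x5 && !(x2 && !x5 || x2)
    = x5 && !x2
E2: !!x5 && (!x2 || x5 && !x5)
    = x5 && (!x2 || x5 && !x5)
    = x5 && !x2
Both reduce to x5 && !x2, so they are equivalent.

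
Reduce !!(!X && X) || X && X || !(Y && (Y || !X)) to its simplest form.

X || !Y

!!(!X && X) || X && X || !(Y && (Y || !X))
= !X && X || X && X || !(Y && (Y || !X))   [double negation]
= !X && X || X && X || !Y   [absorption]
= X || !Y   [distribution]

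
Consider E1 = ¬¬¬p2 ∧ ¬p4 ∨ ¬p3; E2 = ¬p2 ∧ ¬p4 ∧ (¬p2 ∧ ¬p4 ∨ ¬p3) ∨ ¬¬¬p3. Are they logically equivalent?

E1: ¬¬¬p2 ∧ ¬p4 ∨ ¬p3
    = ¬p2 ∧ ¬p4 ∨ ¬p3
E2: ¬p2 ∧ ¬p4 ∧ (¬p2 ∧ ¬p4 ∨ ¬p3) ∨ ¬¬¬p3
    = ¬p2 ∧ ¬p4 ∨ ¬¬¬p3
    = ¬p2 ∧ ¬p4 ∨ ¬p3
Both reduce to ¬p2 ∧ ¬p4 ∨ ¬p3, so they are equivalent.

Yes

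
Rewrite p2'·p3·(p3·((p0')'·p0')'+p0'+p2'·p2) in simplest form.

p2'·p3

p2'·p3·(p3·((p0')'·p0')'+p0'+p2'·p2)
= p2'·p3·(p3·((p0')'·p0')'+p0')   — complement / identity
= p2'·p3·(p3·(p0'+p0)+p0')   — De Morgan
= p2'·p3·(p3+p0')   — complement / identity
= p2'·p3   — absorption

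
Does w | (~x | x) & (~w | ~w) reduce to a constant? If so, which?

yes, True

w | (~x | x) & (~w | ~w)
= w | (~x | x) & ~w   (idempotence)
= w | ~w   (complement / identity)
= 1   (complement)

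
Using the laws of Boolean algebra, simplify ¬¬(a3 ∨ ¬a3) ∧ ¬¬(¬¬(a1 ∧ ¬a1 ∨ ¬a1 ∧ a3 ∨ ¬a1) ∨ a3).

¬a1 ∨ a3

¬¬(a3 ∨ ¬a3) ∧ ¬¬(¬¬(a1 ∧ ¬a1 ∨ ¬a1 ∧ a3 ∨ ¬a1) ∨ a3)
= ¬¬(a3 ∨ ¬a3) ∧ ¬¬(¬¬(a1 ∧ ¬a1 ∨ ¬a1) ∨ a3)
= ¬¬(a3 ∨ ¬a3) ∧ ¬¬(¬¬¬a1 ∨ a3)
= ¬¬(a3 ∨ ¬a3) ∧ ¬¬(¬a1 ∨ a3)
= (a3 ∨ ¬a3) ∧ ¬¬(¬a1 ∨ a3)
= ¬¬(¬a1 ∨ a3)
= ¬a1 ∨ a3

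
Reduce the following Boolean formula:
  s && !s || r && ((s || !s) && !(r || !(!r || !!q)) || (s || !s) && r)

s && !s || r && ((s || !s) && !(r || !(!r || !!q)) || (s || !s) && r)
= s && !s || r && ((s || !s) && !(r || r && !q) || (s || !s) && r)   — De Morgan
= s && !s || r && ((s || !s) && !r || (s || !s) && r)   — absorption
= s && !s || r && (s || !s)   — distribution
= r && (s || !s)   — complement / identity
= r   — complement / identity

r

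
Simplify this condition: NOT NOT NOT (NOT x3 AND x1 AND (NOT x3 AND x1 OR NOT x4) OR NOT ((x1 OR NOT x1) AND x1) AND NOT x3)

NOT NOT NOT (NOT x3 AND x1 AND (NOT x3 AND x1 OR NOT x4) OR NOT ((x1 OR NOT x1) AND x1) AND NOT x3)
= NOT (NOT x3 AND x1 AND (NOT x3 AND x1 OR NOT x4) OR NOT ((x1 OR NOT x1) AND x1) AND NOT x3)   [double negation]
= NOT (NOT x3 AND x1 AND (NOT x3 AND x1 OR NOT x4) OR NOT x1 AND NOT x3)   [complement / identity]
= NOT (NOT x3 AND x1 OR NOT x1 AND NOT x3)   [absorption]
= NOT NOT x3   [distribution]
= x3   [double negation]

x3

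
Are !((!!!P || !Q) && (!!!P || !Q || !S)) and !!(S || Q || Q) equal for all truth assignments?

No

E1: !((!!!P || !Q) && (!!!P || !Q || !S))
    = !(!!!P || !Q)
    = !(!P || !Q)
    = P && Q
E2: !!(S || Q || Q)
    = !!(S || Q)
    = S || Q
These differ: at P=0, Q=0, S=1, E1 = 0 but E2 = 1.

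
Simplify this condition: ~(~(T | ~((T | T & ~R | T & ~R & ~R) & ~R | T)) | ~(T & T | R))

T | R

~(~(T | ~((T | T & ~R | T & ~R & ~R) & ~R | T)) | ~(T & T | R))
= ~(~(T | ~((T | T & ~R) & ~R | T)) | ~(T & T | R))   — absorption
= (T | ~((T | T & ~R) & ~R | T)) & (T & T | R)   — De Morgan
= (T | ~(T & ~R | T)) & (T & T | R)   — absorption
= (T | ~T) & (T & T | R)   — absorption
= (T | ~T) & (T | R)   — idempotence
= T | R   — complement / identity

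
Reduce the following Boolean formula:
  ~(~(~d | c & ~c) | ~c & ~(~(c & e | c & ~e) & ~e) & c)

~(~(~d | c & ~c) | ~c & ~(~(c & e | c & ~e) & ~e) & c)
= ~(~~d | ~c & ~(~(c & e | c & ~e) & ~e) & c)   [complement / identity]
= ~(~~d | ~c & ~(~c & ~e) & c)   [distribution]
= ~(~~d | ~c & (c | e) & c)   [De Morgan]
= ~(~~d | ~c & c)   [absorption]
= ~(d | ~c & c)   [double negation]
= ~d   [complement / identity]

~d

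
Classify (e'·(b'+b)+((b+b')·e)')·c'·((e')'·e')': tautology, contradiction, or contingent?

(e'·(b'+b)+((b+b')·e)')·c'·((e')'·e')'
= (e'+((b+b')·e)')·c'·((e')'·e')'   (complement / identity)
= (e'+e')·c'·((e')'·e')'   (complement / identity)
= e'·c'·((e')'·e')'   (idempotence)
= e'·c'·(e'+e)   (De Morgan)
= e'·c'   (complement / identity)
This depends on c, e, so it is not a constant.

contingent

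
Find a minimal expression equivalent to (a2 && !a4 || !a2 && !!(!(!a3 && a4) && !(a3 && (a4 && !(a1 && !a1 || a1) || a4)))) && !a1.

(a2 && !a4 || !a2 && !!(!(!a3 && a4) && !(a3 && (a4 && !(a1 && !a1 || a1) || a4)))) && !a1
= (a2 && !a4 || !a2 && !(!a3 && a4 || a3 && (a4 && !(a1 && !a1 || a1) || a4))) && !a1   — De Morgan
= (a2 && !a4 || !a2 && !(!a3 && a4 || a3 && (a4 && !a1 || a4))) && !a1   — complement / identity
= (a2 && !a4 || !a2 && !(!a3 && a4 || a3 && a4)) && !a1   — absorption
= (a2 && !a4 || !a2 && !a4) && !a1   — distribution
= !a4 && !a1   — distribution

!a4 && !a1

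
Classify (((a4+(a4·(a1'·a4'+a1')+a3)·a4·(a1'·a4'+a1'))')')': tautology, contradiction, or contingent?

(((a4+(a4·(a1'·a4'+a1')+a3)·a4·(a1'·a4'+a1'))')')'
= (((a4+a4·(a1'·a4'+a1'))')')'   — absorption
= (((a4+a4·a1')')')'   — absorption
= ((a4')')'   — absorption
= a4'   — double negation
This depends on a4, so it is not a constant.

contingent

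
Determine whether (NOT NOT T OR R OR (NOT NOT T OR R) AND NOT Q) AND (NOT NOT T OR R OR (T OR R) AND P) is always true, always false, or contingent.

contingent

(NOT NOT T OR R OR (NOT NOT T OR R) AND NOT Q) AND (NOT NOT T OR R OR (T OR R) AND P)
= (NOT NOT T OR R OR (NOT NOT T OR R) AND NOT Q) AND (T OR R OR (T OR R) AND P)   — double negation
= (NOT NOT T OR R) AND (T OR R OR (T OR R) AND P)   — absorption
= (T OR R) AND (T OR R OR (T OR R) AND P)   — double negation
= (T OR R) AND (T OR R)   — absorption
= T OR R   — idempotence
This depends on R, T, so it is not a constant.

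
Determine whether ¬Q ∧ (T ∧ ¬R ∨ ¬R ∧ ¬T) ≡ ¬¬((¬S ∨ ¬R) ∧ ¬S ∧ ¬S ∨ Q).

E1: ¬Q ∧ (T ∧ ¬R ∨ ¬R ∧ ¬T)
    = ¬Q ∧ ¬R   — distribution
E2: ¬¬((¬S ∨ ¬R) ∧ ¬S ∧ ¬S ∨ Q)
    = ¬¬((¬S ∨ ¬R) ∧ ¬S ∨ Q)   — idempotence
    = (¬S ∨ ¬R) ∧ ¬S ∨ Q   — double negation
    = ¬S ∨ Q   — absorption
These differ: at Q=1, R=0, S=0, T=0, E1 = 0 but E2 = 1.

No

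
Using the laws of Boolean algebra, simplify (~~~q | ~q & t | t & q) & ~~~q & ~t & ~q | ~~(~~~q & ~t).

~q & ~t

(~~~q | ~q & t | t & q) & ~~~q & ~t & ~q | ~~(~~~q & ~t)
= (~~~q | ~q & t | t & q) & ~~~q & ~t & ~q | ~~~q & ~t   [double negation]
= (~~~q | t) & ~~~q & ~t & ~q | ~~~q & ~t   [distribution]
= ~~~q & ~t & ~q | ~~~q & ~t   [absorption]
= ~~~q & ~t   [absorption]
= ~q & ~t   [double negation]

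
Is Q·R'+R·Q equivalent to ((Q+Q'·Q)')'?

Yes

E1: Q·R'+R·Q
    = Q   [distribution]
E2: ((Q+Q'·Q)')'
    = (Q')'   [complement / identity]
    = Q   [double negation]
Both reduce to Q, so they are equivalent.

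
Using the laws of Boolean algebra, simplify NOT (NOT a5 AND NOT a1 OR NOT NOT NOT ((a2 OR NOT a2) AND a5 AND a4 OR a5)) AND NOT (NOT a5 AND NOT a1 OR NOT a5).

a5

NOT (NOT a5 AND NOT a1 OR NOT NOT NOT ((a2 OR NOT a2) AND a5 AND a4 OR a5)) AND NOT (NOT a5 AND NOT a1 OR NOT a5)
= NOT (NOT a5 AND NOT a1 OR NOT ((a2 OR NOT a2) AND a5 AND a4 OR a5)) AND NOT (NOT a5 AND NOT a1 OR NOT a5)   (double negation)
= NOT (NOT a5 AND NOT a1 OR NOT (a5 AND a4 OR a5)) AND NOT (NOT a5 AND NOT a1 OR NOT a5)   (complement / identity)
= NOT (NOT a5 AND NOT a1 OR NOT a5) AND NOT (NOT a5 AND NOT a1 OR NOT a5)   (absorption)
= NOT (NOT a5 AND NOT a1 OR NOT a5)   (idempotence)
= NOT NOT a5   (absorption)
= a5   (double negation)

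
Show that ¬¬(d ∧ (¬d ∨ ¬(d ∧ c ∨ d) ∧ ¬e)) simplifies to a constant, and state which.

¬¬(d ∧ (¬d ∨ ¬(d ∧ c ∨ d) ∧ ¬e))
= ¬¬(d ∧ (¬d ∨ ¬d ∧ ¬e))   [absorption]
= ¬¬(d ∧ ¬d)   [absorption]
= d ∧ ¬d   [double negation]
= False   [complement]

False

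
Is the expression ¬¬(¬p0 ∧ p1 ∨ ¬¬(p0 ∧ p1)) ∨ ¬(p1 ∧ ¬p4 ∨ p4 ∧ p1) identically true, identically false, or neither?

identically true

¬¬(¬p0 ∧ p1 ∨ ¬¬(p0 ∧ p1)) ∨ ¬(p1 ∧ ¬p4 ∨ p4 ∧ p1)
= ¬¬(¬p0 ∧ p1 ∨ ¬¬(p0 ∧ p1)) ∨ ¬p1   — distribution
= ¬¬(¬p0 ∧ p1 ∨ p0 ∧ p1) ∨ ¬p1   — double negation
= ¬p0 ∧ p1 ∨ p0 ∧ p1 ∨ ¬p1   — double negation
= p1 ∨ ¬p1   — distribution
= True   — complement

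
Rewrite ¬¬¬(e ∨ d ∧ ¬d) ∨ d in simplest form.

¬¬¬(e ∨ d ∧ ¬d) ∨ d
= ¬¬¬e ∨ d   (complement / identity)
= ¬e ∨ d   (double negation)

¬e ∨ d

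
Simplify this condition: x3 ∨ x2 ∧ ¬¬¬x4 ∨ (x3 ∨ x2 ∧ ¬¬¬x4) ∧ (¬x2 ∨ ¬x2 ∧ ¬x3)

x3 ∨ x2 ∧ ¬x4

x3 ∨ x2 ∧ ¬¬¬x4 ∨ (x3 ∨ x2 ∧ ¬¬¬x4) ∧ (¬x2 ∨ ¬x2 ∧ ¬x3)
= x3 ∨ x2 ∧ ¬¬¬x4 ∨ (x3 ∨ x2 ∧ ¬¬¬x4) ∧ ¬x2   [absorption]
= x3 ∨ x2 ∧ ¬¬¬x4   [absorption]
= x3 ∨ x2 ∧ ¬x4   [double negation]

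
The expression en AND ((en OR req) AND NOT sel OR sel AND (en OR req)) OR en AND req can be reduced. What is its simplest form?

en

en AND ((en OR req) AND NOT sel OR sel AND (en OR req)) OR en AND req
= en AND (en OR req) OR en AND req   (distribution)
= en OR en AND req   (absorption)
= en   (absorption)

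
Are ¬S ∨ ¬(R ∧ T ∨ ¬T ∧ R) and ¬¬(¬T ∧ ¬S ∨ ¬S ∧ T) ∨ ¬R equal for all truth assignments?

Yes

E1: ¬S ∨ ¬(R ∧ T ∨ ¬T ∧ R)
    = ¬S ∨ ¬R
E2: ¬¬(¬T ∧ ¬S ∨ ¬S ∧ T) ∨ ¬R
    = ¬T ∧ ¬S ∨ ¬S ∧ T ∨ ¬R
    = ¬S ∨ ¬R
Both reduce to ¬S ∨ ¬R, so they are equivalent.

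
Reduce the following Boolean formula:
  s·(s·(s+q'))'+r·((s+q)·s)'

s·(s·(s+q'))'+r·((s+q)·s)'
= s·s'+r·((s+q)·s)'   [absorption]
= s·s'+r·s'   [absorption]
= r·s'   [complement / identity]

r·s'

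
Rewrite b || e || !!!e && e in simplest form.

b || e || !!!e && e
= b || e || !e && e   (double negation)
= b || e   (complement / identity)

b || e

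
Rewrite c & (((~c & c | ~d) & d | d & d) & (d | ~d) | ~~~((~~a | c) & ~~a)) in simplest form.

c & (d | ~a)

c & (((~c & c | ~d) & d | d & d) & (d | ~d) | ~~~((~~a | c) & ~~a))
= c & (((~c & c | ~d) & d | d & d) & (d | ~d) | ~((~~a | c) & ~~a))   (double negation)
= c & ((~d & d | d & d) & (d | ~d) | ~((~~a | c) & ~~a))   (complement / identity)
= c & ((~d & d | d & d) & (d | ~d) | ~~~a)   (absorption)
= c & (d & (d | ~d) | ~~~a)   (distribution)
= c & (d & (d | ~d) | ~a)   (double negation)
= c & (d | ~a)   (complement / identity)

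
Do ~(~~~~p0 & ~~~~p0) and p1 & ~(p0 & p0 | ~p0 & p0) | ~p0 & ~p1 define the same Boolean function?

E1: ~(~~~~p0 & ~~~~p0)
    = ~~~~~p0   (idempotence)
    = ~~~p0   (double negation)
    = ~p0   (double negation)
E2: p1 & ~(p0 & p0 | ~p0 & p0) | ~p0 & ~p1
    = p1 & ~p0 | ~p0 & ~p1   (distribution)
    = ~p0   (distribution)
Both reduce to ~p0, so they are equivalent.

Yes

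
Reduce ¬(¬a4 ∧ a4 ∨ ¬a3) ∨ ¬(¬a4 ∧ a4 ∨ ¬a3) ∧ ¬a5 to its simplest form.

a3

¬(¬a4 ∧ a4 ∨ ¬a3) ∨ ¬(¬a4 ∧ a4 ∨ ¬a3) ∧ ¬a5
= ¬(¬a4 ∧ a4 ∨ ¬a3)   (absorption)
= ¬¬a3   (complement / identity)
= a3   (double negation)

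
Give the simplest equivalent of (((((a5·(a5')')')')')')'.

(((((a5·(a5')')')')')')'
= (((a5·(a5')')')')'   [double negation]
= (((a5·a5)')')'   [double negation]
= ((a5')')'   [idempotence]
= a5'   [double negation]

a5'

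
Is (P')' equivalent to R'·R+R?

E1: (P')'
    = P   [double negation]
E2: R'·R+R
    = R   [complement / identity]
These differ: at P=1, R=0, E1 = 1 but E2 = 0.

No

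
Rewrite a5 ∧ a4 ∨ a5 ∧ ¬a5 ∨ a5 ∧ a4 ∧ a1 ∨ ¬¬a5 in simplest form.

a5 ∧ a4 ∨ a5 ∧ ¬a5 ∨ a5 ∧ a4 ∧ a1 ∨ ¬¬a5
= a5 ∧ a4 ∨ a5 ∧ ¬a5 ∨ a5 ∧ a4 ∧ a1 ∨ a5   — double negation
= a5 ∧ a4 ∨ a5 ∧ a4 ∧ a1 ∨ a5   — complement / identity
= a5 ∧ a4 ∨ a5   — absorption
= a5   — absorption

a5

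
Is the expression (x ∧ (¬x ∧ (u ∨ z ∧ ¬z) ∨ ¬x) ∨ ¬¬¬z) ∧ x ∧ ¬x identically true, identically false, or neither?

(x ∧ (¬x ∧ (u ∨ z ∧ ¬z) ∨ ¬x) ∨ ¬¬¬z) ∧ x ∧ ¬x
= (x ∧ (¬x ∧ u ∨ ¬x) ∨ ¬¬¬z) ∧ x ∧ ¬x
= (x ∧ ¬x ∨ ¬¬¬z) ∧ x ∧ ¬x
= (x ∧ ¬x ∨ ¬z) ∧ x ∧ ¬x
= x ∧ ¬x
= False

identically false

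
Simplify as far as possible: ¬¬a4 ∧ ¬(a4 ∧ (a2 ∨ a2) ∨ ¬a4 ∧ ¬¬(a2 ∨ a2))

a4 ∧ ¬a2

¬¬a4 ∧ ¬(a4 ∧ (a2 ∨ a2) ∨ ¬a4 ∧ ¬¬(a2 ∨ a2))
= ¬¬a4 ∧ ¬(a4 ∧ (a2 ∨ a2) ∨ ¬a4 ∧ (a2 ∨ a2))   [double negation]
= ¬¬a4 ∧ ¬(a2 ∨ a2)   [distribution]
= a4 ∧ ¬(a2 ∨ a2)   [double negation]
= a4 ∧ ¬a2   [idempotence]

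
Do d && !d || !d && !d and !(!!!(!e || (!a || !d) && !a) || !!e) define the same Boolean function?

E1: d && !d || !d && !d
    = !d   — distribution
E2: !(!!!(!e || (!a || !d) && !a) || !!e)
    = !(!(!e || (!a || !d) && !a) || !!e)   — double negation
    = (!e || (!a || !d) && !a) && !e   — De Morgan
    = (!e || !a) && !e   — absorption
    = !e   — absorption
These differ: at a=0, d=0, e=1, E1 = 1 but E2 = 0.

No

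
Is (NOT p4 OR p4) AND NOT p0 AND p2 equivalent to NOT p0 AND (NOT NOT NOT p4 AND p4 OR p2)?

E1: (NOT p4 OR p4) AND NOT p0 AND p2
    = NOT p0 AND p2   (complement / identity)
E2: NOT p0 AND (NOT NOT NOT p4 AND p4 OR p2)
    = NOT p0 AND (NOT p4 AND p4 OR p2)   (double negation)
    = NOT p0 AND p2   (complement / identity)
Both reduce to NOT p0 AND p2, so they are equivalent.

Yes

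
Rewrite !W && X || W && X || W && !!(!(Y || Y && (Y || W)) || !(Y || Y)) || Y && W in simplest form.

!W && X || W && X || W && !!(!(Y || Y && (Y || W)) || !(Y || Y)) || Y && W
= !W && X || W && X || W && !!(!(Y || Y) || !(Y || Y)) || Y && W
= !W && X || W && X || W && !((Y || Y) && (Y || Y)) || Y && W
= !W && X || W && X || W && !(Y || Y) || Y && W
= X || W && !(Y || Y) || Y && W
= X || W && !Y || Y && W
= X || W

X || W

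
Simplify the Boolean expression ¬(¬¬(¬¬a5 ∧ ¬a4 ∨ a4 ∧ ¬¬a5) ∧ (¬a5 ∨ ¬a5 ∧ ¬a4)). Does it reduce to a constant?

¬(¬¬(¬¬a5 ∧ ¬a4 ∨ a4 ∧ ¬¬a5) ∧ (¬a5 ∨ ¬a5 ∧ ¬a4))
= ¬(¬¬¬¬a5 ∧ (¬a5 ∨ ¬a5 ∧ ¬a4))   — distribution
= ¬(¬¬¬¬a5 ∧ ¬a5)   — absorption
= ¬(¬¬a5 ∧ ¬a5)   — double negation
= ¬a5 ∨ a5   — De Morgan
= True   — complement

True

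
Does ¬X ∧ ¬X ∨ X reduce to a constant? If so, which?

¬X ∧ ¬X ∨ X
= ¬X ∨ X   — idempotence
= True   — complement

yes, True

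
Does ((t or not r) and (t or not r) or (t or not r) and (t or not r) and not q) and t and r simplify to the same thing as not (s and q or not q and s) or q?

No

E1: ((t or not r) and (t or not r) or (t or not r) and (t or not r) and not q) and t and r
    = (t or not r) and (t or not r) and t and r   [absorption]
    = (t or not r) and t and r   [idempotence]
    = t and r   [absorption]
E2: not (s and q or not q and s) or q
    = not s or q   [distribution]
These differ: at q=1, r=0, s=1, t=0, E1 = 0 but E2 = 1.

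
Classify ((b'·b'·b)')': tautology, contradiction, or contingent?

((b'·b'·b)')'
= ((b'·b)')'
= b'·b
= 0

contradiction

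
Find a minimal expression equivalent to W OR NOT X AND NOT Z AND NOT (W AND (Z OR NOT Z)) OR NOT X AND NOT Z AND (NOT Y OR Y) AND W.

W OR NOT X AND NOT Z

W OR NOT X AND NOT Z AND NOT (W AND (Z OR NOT Z)) OR NOT X AND NOT Z AND (NOT Y OR Y) AND W
= W OR NOT X AND NOT Z AND NOT (W AND (Z OR NOT Z)) OR NOT X AND NOT Z AND W   (complement / identity)
= W OR NOT X AND NOT Z AND NOT W OR NOT X AND NOT Z AND W   (complement / identity)
= W OR NOT X AND NOT Z   (distribution)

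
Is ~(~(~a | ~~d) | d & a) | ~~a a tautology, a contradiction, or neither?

~(~(~a | ~~d) | d & a) | ~~a
= ~(a & ~d | d & a) | ~~a   — De Morgan
= ~(a & ~d | d & a) | a   — double negation
= ~(a & (~d | d)) | a   — distribution
= ~a | a   — complement / identity
= 1   — complement

tautology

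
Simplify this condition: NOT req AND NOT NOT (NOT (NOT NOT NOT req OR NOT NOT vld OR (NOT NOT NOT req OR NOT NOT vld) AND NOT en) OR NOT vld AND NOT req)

NOT req AND NOT NOT (NOT (NOT NOT NOT req OR NOT NOT vld OR (NOT NOT NOT req OR NOT NOT vld) AND NOT en) OR NOT vld AND NOT req)
= NOT req AND NOT NOT (NOT (NOT NOT NOT req OR NOT NOT vld) OR NOT vld AND NOT req)   [absorption]
= NOT req AND NOT NOT (NOT NOT req AND NOT vld OR NOT vld AND NOT req)   [De Morgan]
= NOT req AND NOT NOT (req AND NOT vld OR NOT vld AND NOT req)   [double negation]
= NOT req AND NOT NOT NOT vld   [distribution]
= NOT req AND NOT vld   [double negation]

NOT req AND NOT vld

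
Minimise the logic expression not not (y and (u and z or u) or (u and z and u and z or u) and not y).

not not (y and (u and z or u) or (u and z and u and z or u) and not y)
= y and (u and z or u) or (u and z and u and z or u) and not y
= y and (u and z or u) or (u and z or u) and not y
= u and z or u
= u

u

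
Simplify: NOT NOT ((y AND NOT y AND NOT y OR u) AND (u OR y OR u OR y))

NOT NOT ((y AND NOT y AND NOT y OR u) AND (u OR y OR u OR y))
= NOT NOT ((y AND NOT y AND NOT y OR u) AND (u OR y))   (idempotence)
= NOT NOT ((y AND NOT y OR u) AND (u OR y))   (idempotence)
= NOT NOT (u AND (u OR y))   (complement / identity)
= NOT NOT u   (absorption)
= u   (double negation)

u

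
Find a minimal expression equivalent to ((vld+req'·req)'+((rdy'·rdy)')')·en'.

((vld+req'·req)'+((rdy'·rdy)')')·en'
= ((vld+req'·req)'+rdy'·rdy)·en'
= (vld+req'·req)'·en'
= vld'·en'

vld'·en'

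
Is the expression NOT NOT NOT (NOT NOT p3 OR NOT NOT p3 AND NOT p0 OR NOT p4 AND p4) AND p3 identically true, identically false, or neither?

identically false

NOT NOT NOT (NOT NOT p3 OR NOT NOT p3 AND NOT p0 OR NOT p4 AND p4) AND p3
= NOT NOT NOT (NOT NOT p3 OR NOT NOT p3 AND NOT p0) AND p3   (complement / identity)
= NOT NOT NOT NOT NOT p3 AND p3   (absorption)
= NOT NOT NOT p3 AND p3   (double negation)
= NOT p3 AND p3   (double negation)
= FALSE   (complement)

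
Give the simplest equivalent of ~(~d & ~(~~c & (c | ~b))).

d | c

~(~d & ~(~~c & (c | ~b)))
= d | ~~c & (c | ~b)
= d | c & (c | ~b)
= d | c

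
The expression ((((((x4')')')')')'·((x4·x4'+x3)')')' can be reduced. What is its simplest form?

x4'+x3'

((((((x4')')')')')'·((x4·x4'+x3)')')'
= ((((x4')')')'·((x4·x4'+x3)')')'   — double negation
= ((((x4')')')'·(x3')')'   — complement / identity
= ((x4')')'+x3'   — De Morgan
= x4'+x3'   — double negation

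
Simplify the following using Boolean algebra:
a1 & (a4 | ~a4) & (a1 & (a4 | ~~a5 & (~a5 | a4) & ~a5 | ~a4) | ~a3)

a1

a1 & (a4 | ~a4) & (a1 & (a4 | ~~a5 & (~a5 | a4) & ~a5 | ~a4) | ~a3)
= a1 & (a4 | ~a4) & (a1 & (a4 | ~~a5 & ~a5 | ~a4) | ~a3)   (absorption)
= a1 & (a4 | ~a4) & (a1 & (a4 | a5 & ~a5 | ~a4) | ~a3)   (double negation)
= a1 & (a4 | ~a4) & (a1 & (a4 | ~a4) | ~a3)   (complement / identity)
= a1 & (a4 | ~a4)   (absorption)
= a1   (complement / identity)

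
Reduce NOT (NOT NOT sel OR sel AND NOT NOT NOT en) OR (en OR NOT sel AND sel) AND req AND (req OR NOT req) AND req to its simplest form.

NOT sel OR en AND req

NOT (NOT NOT sel OR sel AND NOT NOT NOT en) OR (en OR NOT sel AND sel) AND req AND (req OR NOT req) AND req
= NOT (NOT NOT sel OR sel AND NOT NOT NOT en) OR (en OR NOT sel AND sel) AND req AND req   — complement / identity
= NOT (NOT NOT sel OR sel AND NOT en) OR (en OR NOT sel AND sel) AND req AND req   — double negation
= NOT (NOT NOT sel OR sel AND NOT en) OR en AND req AND req   — complement / identity
= NOT (sel OR sel AND NOT en) OR en AND req AND req   — double negation
= NOT (sel OR sel AND NOT en) OR en AND req   — idempotence
= NOT sel OR en AND req   — absorption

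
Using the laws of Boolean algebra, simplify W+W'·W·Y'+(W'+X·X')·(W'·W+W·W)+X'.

W+X'

W+W'·W·Y'+(W'+X·X')·(W'·W+W·W)+X'
= W+W'·W·Y'+(W'+X·X')·W+X'   [distribution]
= W+W'·W·Y'+W'·W+X'   [complement / identity]
= W+W'·W+X'   [absorption]
= W+X'   [complement / identity]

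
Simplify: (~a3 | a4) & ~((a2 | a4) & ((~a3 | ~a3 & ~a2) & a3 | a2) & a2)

(~a3 | a4) & ~((a2 | a4) & ((~a3 | ~a3 & ~a2) & a3 | a2) & a2)
= (~a3 | a4) & ~((a2 | a4) & (~a3 & a3 | a2) & a2)
= (~a3 | a4) & ~((a2 | a4) & a2 & a2)
= (~a3 | a4) & ~(a2 & a2)
= (~a3 | a4) & ~a2

(~a3 | a4) & ~a2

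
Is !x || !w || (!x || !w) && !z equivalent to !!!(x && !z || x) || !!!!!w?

Yes

E1: !x || !w || (!x || !w) && !z
    = !x || !w
E2: !!!(x && !z || x) || !!!!!w
    = !(x && !z || x) || !!!!!w
    = !(x && !z || x) || !!!w
    = !x || !!!w
    = !x || !w
Both reduce to !x || !w, so they are equivalent.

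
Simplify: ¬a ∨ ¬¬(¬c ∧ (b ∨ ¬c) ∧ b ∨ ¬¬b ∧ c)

¬a ∨ ¬¬(¬c ∧ (b ∨ ¬c) ∧ b ∨ ¬¬b ∧ c)
= ¬a ∨ ¬¬(¬c ∧ (b ∨ ¬c) ∧ b ∨ b ∧ c)   (double negation)
= ¬a ∨ ¬¬(¬c ∧ b ∨ b ∧ c)   (absorption)
= ¬a ∨ ¬¬b   (distribution)
= ¬a ∨ b   (double negation)

¬a ∨ b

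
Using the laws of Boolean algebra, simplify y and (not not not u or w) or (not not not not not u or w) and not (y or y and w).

y and (not not not u or w) or (not not not not not u or w) and not (y or y and w)
= y and (not not not u or w) or (not not not not not u or w) and not y   (absorption)
= y and (not not not u or w) or (not not not u or w) and not y   (double negation)
= not not not u or w   (distribution)
= not u or w   (double negation)

not u or w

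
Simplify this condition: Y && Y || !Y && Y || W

Y || W

Y && Y || !Y && Y || W
= Y || !Y && Y || W   (idempotence)
= Y || W   (complement / identity)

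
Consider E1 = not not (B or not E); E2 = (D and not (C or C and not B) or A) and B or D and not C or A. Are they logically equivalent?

No

E1: not not (B or not E)
    = B or not E   — double negation
E2: (D and not (C or C and not B) or A) and B or D and not C or A
    = (D and not C or A) and B or D and not C or A   — absorption
    = D and not C or A   — absorption
These differ: at A=1, B=0, C=1, D=0, E=1, E1 = 0 but E2 = 1.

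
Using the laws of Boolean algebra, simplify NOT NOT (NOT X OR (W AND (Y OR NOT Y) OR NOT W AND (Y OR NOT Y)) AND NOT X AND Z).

NOT NOT (NOT X OR (W AND (Y OR NOT Y) OR NOT W AND (Y OR NOT Y)) AND NOT X AND Z)
= NOT NOT (NOT X OR (Y OR NOT Y) AND NOT X AND Z)
= NOT NOT (NOT X OR NOT X AND Z)
= NOT NOT NOT X
= NOT X

NOT X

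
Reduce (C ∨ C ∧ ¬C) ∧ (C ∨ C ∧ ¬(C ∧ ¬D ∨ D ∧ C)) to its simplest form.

(C ∨ C ∧ ¬C) ∧ (C ∨ C ∧ ¬(C ∧ ¬D ∨ D ∧ C))
= (C ∨ C ∧ ¬C) ∧ (C ∨ C ∧ ¬C)   — distribution
= C ∧ C ∨ C ∧ ¬C   — distribution
= C   — distribution

C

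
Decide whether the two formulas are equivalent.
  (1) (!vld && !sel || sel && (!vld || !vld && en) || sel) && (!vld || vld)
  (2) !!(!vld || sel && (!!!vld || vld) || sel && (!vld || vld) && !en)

Yes

E1: (!vld && !sel || sel && (!vld || !vld && en) || sel) && (!vld || vld)
    = (!vld && !sel || sel && !vld || sel) && (!vld || vld)   — absorption
    = !vld && !sel || sel && !vld || sel   — complement / identity
    = !vld || sel   — distribution
E2: !!(!vld || sel && (!!!vld || vld) || sel && (!vld || vld) && !en)
    = !!(!vld || sel && (!vld || vld) || sel && (!vld || vld) && !en)   — double negation
    = !!(!vld || sel && (!vld || vld))   — absorption
    = !!(!vld || sel)   — complement / identity
    = !vld || sel   — double negation
Both reduce to !vld || sel, so they are equivalent.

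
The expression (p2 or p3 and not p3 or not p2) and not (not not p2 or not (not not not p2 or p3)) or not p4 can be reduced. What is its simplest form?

not p2 or not p4

(p2 or p3 and not p3 or not p2) and not (not not p2 or not (not not not p2 or p3)) or not p4
= (p2 or p3 and not p3 or not p2) and not (not not p2 or not (not p2 or p3)) or not p4   (double negation)
= (p2 or not p2) and not (not not p2 or not (not p2 or p3)) or not p4   (complement / identity)
= (p2 or not p2) and not p2 and (not p2 or p3) or not p4   (De Morgan)
= not p2 and (not p2 or p3) or not p4   (complement / identity)
= not p2 or not p4   (absorption)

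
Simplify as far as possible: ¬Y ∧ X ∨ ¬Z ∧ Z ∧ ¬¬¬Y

¬Y ∧ X ∨ ¬Z ∧ Z ∧ ¬¬¬Y
= ¬Y ∧ X ∨ ¬Z ∧ Z ∧ ¬Y
= (X ∨ ¬Z ∧ Z) ∧ ¬Y
= X ∧ ¬Y

X ∧ ¬Y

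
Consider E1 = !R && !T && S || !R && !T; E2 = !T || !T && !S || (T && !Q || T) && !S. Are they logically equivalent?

E1: !R && !T && S || !R && !T
    = !R && !T   (absorption)
E2: !T || !T && !S || (T && !Q || T) && !S
    = !T || !T && !S || T && !S   (absorption)
    = !T || !S   (distribution)
These differ: at Q=0, R=1, S=0, T=0, E1 = 0 but E2 = 1.

No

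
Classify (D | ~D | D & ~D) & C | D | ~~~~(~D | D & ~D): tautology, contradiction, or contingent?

tautology

(D | ~D | D & ~D) & C | D | ~~~~(~D | D & ~D)
= (D | ~D | D & ~D) & C | D | ~~(~D | D & ~D)
= (D | ~D | D & ~D) & C | D | ~D | D & ~D
= D | ~D | D & ~D
= D | ~D
= 1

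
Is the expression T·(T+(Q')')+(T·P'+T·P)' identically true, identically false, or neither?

identically true

T·(T+(Q')')+(T·P'+T·P)'
= T·(T+Q)+(T·P'+T·P)'   — double negation
= T·(T+Q)+T'   — distribution
= T+T'   — absorption
= 1   — complement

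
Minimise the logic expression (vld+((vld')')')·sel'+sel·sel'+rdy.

(vld+((vld')')')·sel'+sel·sel'+rdy
= (vld+vld')·sel'+sel·sel'+rdy
= (vld+vld')·sel'+rdy
= sel'+rdy

sel'+rdy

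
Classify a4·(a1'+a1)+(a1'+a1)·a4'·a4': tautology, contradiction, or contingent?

tautology

a4·(a1'+a1)+(a1'+a1)·a4'·a4'
= a4·(a1'+a1)+(a1'+a1)·a4'   — idempotence
= a1'+a1   — distribution
= 1   — complement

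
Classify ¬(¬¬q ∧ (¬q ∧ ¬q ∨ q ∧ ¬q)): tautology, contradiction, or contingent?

tautology

¬(¬¬q ∧ (¬q ∧ ¬q ∨ q ∧ ¬q))
= ¬(¬¬q ∧ ¬q)   (distribution)
= ¬q ∨ q   (De Morgan)
= True   (complement)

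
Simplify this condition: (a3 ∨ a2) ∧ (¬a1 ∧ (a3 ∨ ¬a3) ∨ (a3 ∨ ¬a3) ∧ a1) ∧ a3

a3

(a3 ∨ a2) ∧ (¬a1 ∧ (a3 ∨ ¬a3) ∨ (a3 ∨ ¬a3) ∧ a1) ∧ a3
= (a3 ∨ a2) ∧ (a3 ∨ ¬a3) ∧ a3
= (a3 ∨ a2) ∧ a3
= a3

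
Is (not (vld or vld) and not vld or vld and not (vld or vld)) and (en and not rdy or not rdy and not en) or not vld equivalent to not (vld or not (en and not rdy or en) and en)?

E1: (not (vld or vld) and not vld or vld and not (vld or vld)) and (en and not rdy or not rdy and not en) or not vld
    = not (vld or vld) and (en and not rdy or not rdy and not en) or not vld
    = not (vld or vld) and not rdy or not vld
    = not vld and not rdy or not vld
    = not vld
E2: not (vld or not (en and not rdy or en) and en)
    = not (vld or not en and en)
    = not vld
Both reduce to not vld, so they are equivalent.

Yes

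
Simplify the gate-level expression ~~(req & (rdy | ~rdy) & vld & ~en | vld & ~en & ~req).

~~(req & (rdy | ~rdy) & vld & ~en | vld & ~en & ~req)
= ~~(req & vld & ~en | vld & ~en & ~req)   — complement / identity
= ~~(vld & ~en)   — distribution
= vld & ~en   — double negation

vld & ~en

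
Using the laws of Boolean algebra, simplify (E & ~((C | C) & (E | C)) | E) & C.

(E & ~((C | C) & (E | C)) | E) & C
= (E & ~(C | C & E) | E) & C
= (E & ~C | E) & C
= E & C

E & C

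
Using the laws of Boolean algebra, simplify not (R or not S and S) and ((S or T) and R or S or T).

not (R or not S and S) and ((S or T) and R or S or T)
= not R and ((S or T) and R or S or T)   — complement / identity
= not R and (S or T)   — absorption

not R and (S or T)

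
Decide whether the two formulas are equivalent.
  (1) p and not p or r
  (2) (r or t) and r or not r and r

E1: p and not p or r
    = r
E2: (r or t) and r or not r and r
    = (r or t) and r
    = r
Both reduce to r, so they are equivalent.

Yes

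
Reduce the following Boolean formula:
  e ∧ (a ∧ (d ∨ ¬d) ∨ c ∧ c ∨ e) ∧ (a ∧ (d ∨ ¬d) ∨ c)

e ∧ (a ∧ (d ∨ ¬d) ∨ c ∧ c ∨ e) ∧ (a ∧ (d ∨ ¬d) ∨ c)
= e ∧ (a ∧ (d ∨ ¬d) ∨ c ∨ e) ∧ (a ∧ (d ∨ ¬d) ∨ c)   — idempotence
= e ∧ (a ∧ (d ∨ ¬d) ∨ c)   — absorption
= e ∧ (a ∨ c)   — complement / identity

e ∧ (a ∨ c)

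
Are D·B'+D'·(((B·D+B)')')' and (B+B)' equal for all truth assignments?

E1: D·B'+D'·(((B·D+B)')')'
    = D·B'+D'·(B·D+B)'   — double negation
    = D·B'+D'·B'   — absorption
    = B'   — distribution
E2: (B+B)'
    = B'   — idempotence
Both reduce to B', so they are equivalent.

Yes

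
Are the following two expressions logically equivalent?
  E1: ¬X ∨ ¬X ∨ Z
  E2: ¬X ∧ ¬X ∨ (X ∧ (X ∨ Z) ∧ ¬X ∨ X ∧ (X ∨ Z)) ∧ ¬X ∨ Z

E1: ¬X ∨ ¬X ∨ Z
    = ¬X ∨ Z   — idempotence
E2: ¬X ∧ ¬X ∨ (X ∧ (X ∨ Z) ∧ ¬X ∨ X ∧ (X ∨ Z)) ∧ ¬X ∨ Z
    = ¬X ∧ ¬X ∨ X ∧ (X ∨ Z) ∧ ¬X ∨ Z   — absorption
    = ¬X ∧ ¬X ∨ X ∧ ¬X ∨ Z   — absorption
    = ¬X ∨ Z   — distribution
Both reduce to ¬X ∨ Z, so they are equivalent.

Yes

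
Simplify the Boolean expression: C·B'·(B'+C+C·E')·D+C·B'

C·B'

C·B'·(B'+C+C·E')·D+C·B'
= C·B'·(B'+C)·D+C·B'   — absorption
= C·B'·D+C·B'   — absorption
= C·B'   — absorption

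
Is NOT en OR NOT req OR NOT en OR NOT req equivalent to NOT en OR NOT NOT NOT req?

E1: NOT en OR NOT req OR NOT en OR NOT req
    = NOT en OR NOT req   — idempotence
E2: NOT en OR NOT NOT NOT req
    = NOT en OR NOT req   — double negation
Both reduce to NOT en OR NOT req, so they are equivalent.

Yes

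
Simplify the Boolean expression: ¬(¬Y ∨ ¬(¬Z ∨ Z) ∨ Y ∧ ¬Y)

¬(¬Y ∨ ¬(¬Z ∨ Z) ∨ Y ∧ ¬Y)
= ¬(¬Y ∨ ¬(¬Z ∨ Z))
= Y ∧ (¬Z ∨ Z)
= Y

Y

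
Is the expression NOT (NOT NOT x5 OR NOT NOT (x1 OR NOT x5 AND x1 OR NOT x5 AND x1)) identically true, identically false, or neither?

NOT (NOT NOT x5 OR NOT NOT (x1 OR NOT x5 AND x1 OR NOT x5 AND x1))
= NOT (NOT NOT x5 OR NOT NOT (x1 OR (x1 OR x1) AND NOT x5))   (distribution)
= NOT (NOT NOT x5 OR NOT NOT (x1 OR x1 AND NOT x5))   (idempotence)
= NOT (NOT NOT x5 OR NOT NOT x1)   (absorption)
= NOT x5 AND NOT x1   (De Morgan)
This depends on x1, x5, so it is not a constant.

neither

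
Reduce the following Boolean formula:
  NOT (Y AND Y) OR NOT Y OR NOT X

NOT Y OR NOT X

NOT (Y AND Y) OR NOT Y OR NOT X
= NOT Y OR NOT Y OR NOT X   [idempotence]
= NOT Y OR NOT X   [idempotence]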